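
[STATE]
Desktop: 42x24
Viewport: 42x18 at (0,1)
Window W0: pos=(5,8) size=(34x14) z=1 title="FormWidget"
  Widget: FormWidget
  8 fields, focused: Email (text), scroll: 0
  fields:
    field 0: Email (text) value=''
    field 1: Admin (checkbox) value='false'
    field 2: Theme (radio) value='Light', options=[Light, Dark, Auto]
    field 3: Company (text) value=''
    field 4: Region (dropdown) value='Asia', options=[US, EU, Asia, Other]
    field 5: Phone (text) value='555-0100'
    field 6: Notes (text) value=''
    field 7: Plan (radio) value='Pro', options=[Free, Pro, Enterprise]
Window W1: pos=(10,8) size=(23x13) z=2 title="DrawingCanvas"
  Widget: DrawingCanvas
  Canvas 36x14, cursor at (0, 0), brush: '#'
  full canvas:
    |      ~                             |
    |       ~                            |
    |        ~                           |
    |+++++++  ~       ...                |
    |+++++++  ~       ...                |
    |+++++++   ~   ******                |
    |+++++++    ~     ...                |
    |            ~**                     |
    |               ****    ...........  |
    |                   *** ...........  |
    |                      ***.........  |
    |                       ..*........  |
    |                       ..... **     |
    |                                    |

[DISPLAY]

                                          
                                          
                                          
                                          
                                          
                                          
                                          
     ┏━━━━┏━━━━━━━━━━━━━━━━━━━━━┓━━━━━┓   
     ┃ For┃ DrawingCanvas       ┃     ┃   
     ┠────┠─────────────────────┨─────┨   
     ┃> Em┃+     ~              ┃    ]┃   
     ┃  Ad┃       ~             ┃     ┃   
     ┃  Th┃        ~            ┃) Dar┃   
     ┃  Co┃+++++++  ~       ... ┃    ]┃   
     ┃  Re┃+++++++  ~       ... ┃   ▼]┃   
     ┃  Ph┃+++++++   ~   ****** ┃    ]┃   
     ┃  No┃+++++++    ~     ... ┃    ]┃   
     ┃  Pl┃            ~**      ┃ Pro ┃   


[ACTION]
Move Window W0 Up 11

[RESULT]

     ┃ FormWidget                     ┃   
     ┠────────────────────────────────┨   
     ┃> Email:      [                ]┃   
     ┃  Admin:      [ ]               ┃   
     ┃  Theme:      (●) Light  ( ) Dar┃   
     ┃  Company:    [                ]┃   
     ┃  Region:     [Asia           ▼]┃   
     ┃  Ph┏━━━━━━━━━━━━━━━━━━━━━┓    ]┃   
     ┃  No┃ DrawingCanvas       ┃    ]┃   
     ┃  Pl┠─────────────────────┨ Pro ┃   
     ┃    ┃+     ~              ┃     ┃   
     ┃    ┃       ~             ┃     ┃   
     ┗━━━━┃        ~            ┃━━━━━┛   
          ┃+++++++  ~       ... ┃         
          ┃+++++++  ~       ... ┃         
          ┃+++++++   ~   ****** ┃         
          ┃+++++++    ~     ... ┃         
          ┃            ~**      ┃         


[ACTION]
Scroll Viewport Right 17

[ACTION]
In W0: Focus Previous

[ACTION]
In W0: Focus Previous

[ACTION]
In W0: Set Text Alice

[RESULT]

     ┃ FormWidget                     ┃   
     ┠────────────────────────────────┨   
     ┃  Email:      [                ]┃   
     ┃  Admin:      [ ]               ┃   
     ┃  Theme:      (●) Light  ( ) Dar┃   
     ┃  Company:    [                ]┃   
     ┃  Region:     [Asia           ▼]┃   
     ┃  Ph┏━━━━━━━━━━━━━━━━━━━━━┓    ]┃   
     ┃> No┃ DrawingCanvas       ┃    ]┃   
     ┃  Pl┠─────────────────────┨ Pro ┃   
     ┃    ┃+     ~              ┃     ┃   
     ┃    ┃       ~             ┃     ┃   
     ┗━━━━┃        ~            ┃━━━━━┛   
          ┃+++++++  ~       ... ┃         
          ┃+++++++  ~       ... ┃         
          ┃+++++++   ~   ****** ┃         
          ┃+++++++    ~     ... ┃         
          ┃            ~**      ┃         


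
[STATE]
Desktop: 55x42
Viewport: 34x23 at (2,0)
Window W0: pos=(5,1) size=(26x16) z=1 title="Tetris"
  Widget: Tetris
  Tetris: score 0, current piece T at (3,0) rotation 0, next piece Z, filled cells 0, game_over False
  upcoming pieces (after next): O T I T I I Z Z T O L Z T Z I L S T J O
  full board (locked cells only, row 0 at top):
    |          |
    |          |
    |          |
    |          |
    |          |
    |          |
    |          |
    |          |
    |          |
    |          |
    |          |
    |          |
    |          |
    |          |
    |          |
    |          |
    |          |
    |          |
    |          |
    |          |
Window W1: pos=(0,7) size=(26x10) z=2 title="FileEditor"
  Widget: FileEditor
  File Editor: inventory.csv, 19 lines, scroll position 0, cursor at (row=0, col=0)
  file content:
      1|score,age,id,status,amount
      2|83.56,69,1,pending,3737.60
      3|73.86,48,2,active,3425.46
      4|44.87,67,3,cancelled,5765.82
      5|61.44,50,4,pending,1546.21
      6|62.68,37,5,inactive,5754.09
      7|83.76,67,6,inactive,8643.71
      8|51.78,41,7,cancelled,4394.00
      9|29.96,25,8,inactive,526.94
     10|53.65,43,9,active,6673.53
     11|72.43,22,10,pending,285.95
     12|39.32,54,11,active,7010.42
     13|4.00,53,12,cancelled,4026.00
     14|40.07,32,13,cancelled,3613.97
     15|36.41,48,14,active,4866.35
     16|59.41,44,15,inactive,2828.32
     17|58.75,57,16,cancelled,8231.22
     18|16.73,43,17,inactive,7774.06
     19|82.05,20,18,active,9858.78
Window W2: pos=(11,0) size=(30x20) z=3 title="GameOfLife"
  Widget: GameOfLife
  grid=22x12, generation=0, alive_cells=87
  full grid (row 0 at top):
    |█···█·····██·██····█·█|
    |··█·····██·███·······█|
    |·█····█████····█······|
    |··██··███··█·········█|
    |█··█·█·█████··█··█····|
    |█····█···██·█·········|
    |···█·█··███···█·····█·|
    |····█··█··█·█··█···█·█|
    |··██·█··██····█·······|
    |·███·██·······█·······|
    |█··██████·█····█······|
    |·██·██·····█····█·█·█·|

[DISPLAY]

         ┏━━━━━━━━━━━━━━━━━━━━━━━━
   ┏━━━━━┃ GameOfLife             
   ┃ Tetr┠────────────────────────
   ┠─────┃Gen: 0                  
   ┃     ┃█···█·····██·██····█·█  
   ┃     ┃··█·····██·███·······█  
   ┃     ┃·█····█████····█······  
━━━━━━━━━┃··██··███··█·········█  
FileEdito┃█··█·█·█████··█··█····  
─────────┃█····█···██·█·········  
core,age,┃···█·█··███···█·····█·  
3.56,69,1┃····█··█··█·█··█···█·█  
3.86,48,2┃··██·█··██····█·······  
4.87,67,3┃·███·██·······█·······  
1.44,50,4┃█··██████·█····█······  
2.68,37,5┃·██·██·····█····█·█·█·  
━━━━━━━━━┃                        
         ┃                        
         ┃                        
         ┗━━━━━━━━━━━━━━━━━━━━━━━━
                                  
                                  
                                  


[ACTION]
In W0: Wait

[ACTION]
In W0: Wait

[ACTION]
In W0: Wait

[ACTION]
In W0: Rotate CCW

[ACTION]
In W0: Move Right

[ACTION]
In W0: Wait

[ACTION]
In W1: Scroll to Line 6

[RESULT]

         ┏━━━━━━━━━━━━━━━━━━━━━━━━
   ┏━━━━━┃ GameOfLife             
   ┃ Tetr┠────────────────────────
   ┠─────┃Gen: 0                  
   ┃     ┃█···█·····██·██····█·█  
   ┃     ┃··█·····██·███·······█  
   ┃     ┃·█····█████····█······  
━━━━━━━━━┃··██··███··█·········█  
FileEdito┃█··█·█·█████··█··█····  
─────────┃█····█···██·█·········  
2.68,37,5┃···█·█··███···█·····█·  
3.76,67,6┃····█··█··█·█··█···█·█  
1.78,41,7┃··██·█··██····█·······  
9.96,25,8┃·███·██·······█·······  
3.65,43,9┃█··██████·█····█······  
2.43,22,1┃·██·██·····█····█·█·█·  
━━━━━━━━━┃                        
         ┃                        
         ┃                        
         ┗━━━━━━━━━━━━━━━━━━━━━━━━
                                  
                                  
                                  


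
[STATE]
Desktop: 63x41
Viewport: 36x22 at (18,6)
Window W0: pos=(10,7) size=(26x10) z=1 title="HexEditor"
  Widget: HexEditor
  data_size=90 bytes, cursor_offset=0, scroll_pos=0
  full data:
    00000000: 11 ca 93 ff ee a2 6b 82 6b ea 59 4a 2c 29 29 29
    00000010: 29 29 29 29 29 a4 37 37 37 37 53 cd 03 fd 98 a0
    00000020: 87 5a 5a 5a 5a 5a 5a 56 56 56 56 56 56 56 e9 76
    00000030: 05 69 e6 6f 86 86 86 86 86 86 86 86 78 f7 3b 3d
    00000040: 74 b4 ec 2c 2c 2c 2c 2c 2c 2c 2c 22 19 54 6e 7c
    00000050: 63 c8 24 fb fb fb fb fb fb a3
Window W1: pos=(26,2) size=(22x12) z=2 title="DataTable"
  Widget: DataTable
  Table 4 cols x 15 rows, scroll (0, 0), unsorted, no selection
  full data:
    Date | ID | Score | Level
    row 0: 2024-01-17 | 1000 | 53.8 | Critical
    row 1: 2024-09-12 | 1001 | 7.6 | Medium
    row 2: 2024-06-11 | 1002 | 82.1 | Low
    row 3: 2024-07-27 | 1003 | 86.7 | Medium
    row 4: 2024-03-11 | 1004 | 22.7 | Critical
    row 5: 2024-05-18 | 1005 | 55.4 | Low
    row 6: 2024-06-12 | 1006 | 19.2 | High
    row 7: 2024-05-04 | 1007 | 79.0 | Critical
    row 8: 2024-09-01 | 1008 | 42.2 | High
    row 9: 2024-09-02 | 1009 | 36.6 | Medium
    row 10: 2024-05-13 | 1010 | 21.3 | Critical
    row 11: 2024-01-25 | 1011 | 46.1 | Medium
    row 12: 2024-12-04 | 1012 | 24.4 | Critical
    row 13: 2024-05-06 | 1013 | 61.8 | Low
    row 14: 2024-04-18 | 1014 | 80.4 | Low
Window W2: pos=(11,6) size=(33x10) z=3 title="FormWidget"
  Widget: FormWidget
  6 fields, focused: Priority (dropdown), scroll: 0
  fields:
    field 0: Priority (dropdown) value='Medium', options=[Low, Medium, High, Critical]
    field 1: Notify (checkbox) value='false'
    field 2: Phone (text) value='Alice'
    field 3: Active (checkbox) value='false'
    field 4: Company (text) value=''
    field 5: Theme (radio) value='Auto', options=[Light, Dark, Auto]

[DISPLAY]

━━━━━━━━━━━━━━━━━━━━━━━━━┓───┃      
idget                    ┃3.8┃      
─────────────────────────┨.6 ┃      
rity:   [Medium        ▼]┃2.1┃      
fy:     [ ]              ┃6.7┃      
e:      [Alice          ]┃2.7┃      
ve:     [ ]              ┃5.4┃      
any:    [               ]┃━━━┛      
e:      ( ) Light  ( ) Da┃          
━━━━━━━━━━━━━━━━━━━━━━━━━┛          
━━━━━━━━━━━━━━━━━┛                  
                                    
                                    
                                    
                                    
                                    
                                    
                                    
                                    
                                    
                                    
                                    


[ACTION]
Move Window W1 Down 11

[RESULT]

━━━━━━━━━━━━━━━━━━━━━━━━━┓          
idget                    ┃          
─────────────────────────┨          
rity:   [Medium        ▼]┃          
fy:     [ ]              ┃          
e:      [Alice          ]┃          
ve:     [ ]              ┃          
any:    [               ]┃━━━┓      
e:      ( ) Light  ( ) Da┃   ┃      
━━━━━━━━━━━━━━━━━━━━━━━━━┛───┨      
━━━━━━━━┃Date      │ID  │Scor┃      
        ┃──────────┼────┼────┃      
        ┃2024-01-17│1000│53.8┃      
        ┃2024-09-12│1001│7.6 ┃      
        ┃2024-06-11│1002│82.1┃      
        ┃2024-07-27│1003│86.7┃      
        ┃2024-03-11│1004│22.7┃      
        ┃2024-05-18│1005│55.4┃      
        ┗━━━━━━━━━━━━━━━━━━━━┛      
                                    
                                    
                                    


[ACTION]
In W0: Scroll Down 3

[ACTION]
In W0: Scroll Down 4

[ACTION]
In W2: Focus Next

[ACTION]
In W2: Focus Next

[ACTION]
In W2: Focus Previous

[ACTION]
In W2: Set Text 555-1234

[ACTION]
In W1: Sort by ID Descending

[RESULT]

━━━━━━━━━━━━━━━━━━━━━━━━━┓          
idget                    ┃          
─────────────────────────┨          
rity:   [Medium        ▼]┃          
fy:     [ ]              ┃          
e:      [Alice          ]┃          
ve:     [ ]              ┃          
any:    [               ]┃━━━┓      
e:      ( ) Light  ( ) Da┃   ┃      
━━━━━━━━━━━━━━━━━━━━━━━━━┛───┨      
━━━━━━━━┃Date      │ID ▼│Scor┃      
        ┃──────────┼────┼────┃      
        ┃2024-04-18│1014│80.4┃      
        ┃2024-05-06│1013│61.8┃      
        ┃2024-12-04│1012│24.4┃      
        ┃2024-01-25│1011│46.1┃      
        ┃2024-05-13│1010│21.3┃      
        ┃2024-09-02│1009│36.6┃      
        ┗━━━━━━━━━━━━━━━━━━━━┛      
                                    
                                    
                                    


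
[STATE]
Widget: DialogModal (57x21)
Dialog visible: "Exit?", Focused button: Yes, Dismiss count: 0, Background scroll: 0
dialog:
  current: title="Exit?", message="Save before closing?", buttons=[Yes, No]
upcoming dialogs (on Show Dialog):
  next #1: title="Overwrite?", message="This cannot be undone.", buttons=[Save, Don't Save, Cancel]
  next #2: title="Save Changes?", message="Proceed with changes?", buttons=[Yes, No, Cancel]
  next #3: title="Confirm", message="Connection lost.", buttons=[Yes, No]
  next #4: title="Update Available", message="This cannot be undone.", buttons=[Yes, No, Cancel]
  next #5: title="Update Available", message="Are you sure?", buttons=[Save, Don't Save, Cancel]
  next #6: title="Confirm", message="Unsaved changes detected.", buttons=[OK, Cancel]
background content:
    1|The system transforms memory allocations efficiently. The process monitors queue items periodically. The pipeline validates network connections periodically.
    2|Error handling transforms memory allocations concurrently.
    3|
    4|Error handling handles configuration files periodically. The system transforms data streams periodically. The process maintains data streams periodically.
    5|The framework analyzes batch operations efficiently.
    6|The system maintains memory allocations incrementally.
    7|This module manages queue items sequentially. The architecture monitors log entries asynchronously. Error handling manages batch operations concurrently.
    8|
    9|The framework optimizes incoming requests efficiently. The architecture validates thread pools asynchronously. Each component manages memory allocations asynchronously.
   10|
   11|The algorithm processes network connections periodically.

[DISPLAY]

The system transforms memory allocations efficiently. The
Error handling transforms memory allocations concurrently
                                                         
Error handling handles configuration files periodically. 
The framework analyzes batch operations efficiently.     
The system maintains memory allocations incrementally.   
This module manages queue items sequentially. The archite
                                                         
The framework op┌──────────────────────┐s efficiently. Th
                │        Exit?         │                 
The algorithm pr│ Save before closing? │ons periodically.
                │      [Yes]  No       │                 
                └──────────────────────┘                 
                                                         
                                                         
                                                         
                                                         
                                                         
                                                         
                                                         
                                                         


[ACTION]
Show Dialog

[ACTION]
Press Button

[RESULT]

The system transforms memory allocations efficiently. The
Error handling transforms memory allocations concurrently
                                                         
Error handling handles configuration files periodically. 
The framework analyzes batch operations efficiently.     
The system maintains memory allocations incrementally.   
This module manages queue items sequentially. The archite
                                                         
The framework optimizes incoming requests efficiently. Th
                                                         
The algorithm processes network connections periodically.
                                                         
                                                         
                                                         
                                                         
                                                         
                                                         
                                                         
                                                         
                                                         
                                                         


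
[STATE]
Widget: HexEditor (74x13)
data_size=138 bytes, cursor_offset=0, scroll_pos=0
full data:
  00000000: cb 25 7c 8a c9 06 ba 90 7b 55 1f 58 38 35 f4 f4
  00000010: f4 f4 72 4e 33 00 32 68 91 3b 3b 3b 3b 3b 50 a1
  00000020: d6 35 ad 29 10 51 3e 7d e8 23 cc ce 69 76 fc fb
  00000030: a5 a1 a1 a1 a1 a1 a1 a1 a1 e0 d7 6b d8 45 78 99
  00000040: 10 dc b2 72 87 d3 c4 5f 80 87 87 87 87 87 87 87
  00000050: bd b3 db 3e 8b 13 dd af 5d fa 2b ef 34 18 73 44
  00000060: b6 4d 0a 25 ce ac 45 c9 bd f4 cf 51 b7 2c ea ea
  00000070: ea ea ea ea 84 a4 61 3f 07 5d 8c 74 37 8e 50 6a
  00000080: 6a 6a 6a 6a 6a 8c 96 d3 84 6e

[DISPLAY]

00000000  CB 25 7c 8a c9 06 ba 90  7b 55 1f 58 38 35 f4 f4  |.%|.....{U.X8
00000010  f4 f4 72 4e 33 00 32 68  91 3b 3b 3b 3b 3b 50 a1  |..rN3.2h.;;;;
00000020  d6 35 ad 29 10 51 3e 7d  e8 23 cc ce 69 76 fc fb  |.5.).Q>}.#..i
00000030  a5 a1 a1 a1 a1 a1 a1 a1  a1 e0 d7 6b d8 45 78 99  |...........k.
00000040  10 dc b2 72 87 d3 c4 5f  80 87 87 87 87 87 87 87  |...r..._.....
00000050  bd b3 db 3e 8b 13 dd af  5d fa 2b ef 34 18 73 44  |...>....].+.4
00000060  b6 4d 0a 25 ce ac 45 c9  bd f4 cf 51 b7 2c ea ea  |.M.%..E....Q.
00000070  ea ea ea ea 84 a4 61 3f  07 5d 8c 74 37 8e 50 6a  |......a?.].t7
00000080  6a 6a 6a 6a 6a 8c 96 d3  84 6e                    |jjjjj....n   
                                                                          
                                                                          
                                                                          
                                                                          


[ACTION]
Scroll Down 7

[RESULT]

00000070  ea ea ea ea 84 a4 61 3f  07 5d 8c 74 37 8e 50 6a  |......a?.].t7
00000080  6a 6a 6a 6a 6a 8c 96 d3  84 6e                    |jjjjj....n   
                                                                          
                                                                          
                                                                          
                                                                          
                                                                          
                                                                          
                                                                          
                                                                          
                                                                          
                                                                          
                                                                          


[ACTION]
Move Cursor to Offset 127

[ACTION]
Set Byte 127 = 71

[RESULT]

00000070  ea ea ea ea 84 a4 61 3f  07 5d 8c 74 37 8e 50 71  |......a?.].t7
00000080  6a 6a 6a 6a 6a 8c 96 d3  84 6e                    |jjjjj....n   
                                                                          
                                                                          
                                                                          
                                                                          
                                                                          
                                                                          
                                                                          
                                                                          
                                                                          
                                                                          
                                                                          


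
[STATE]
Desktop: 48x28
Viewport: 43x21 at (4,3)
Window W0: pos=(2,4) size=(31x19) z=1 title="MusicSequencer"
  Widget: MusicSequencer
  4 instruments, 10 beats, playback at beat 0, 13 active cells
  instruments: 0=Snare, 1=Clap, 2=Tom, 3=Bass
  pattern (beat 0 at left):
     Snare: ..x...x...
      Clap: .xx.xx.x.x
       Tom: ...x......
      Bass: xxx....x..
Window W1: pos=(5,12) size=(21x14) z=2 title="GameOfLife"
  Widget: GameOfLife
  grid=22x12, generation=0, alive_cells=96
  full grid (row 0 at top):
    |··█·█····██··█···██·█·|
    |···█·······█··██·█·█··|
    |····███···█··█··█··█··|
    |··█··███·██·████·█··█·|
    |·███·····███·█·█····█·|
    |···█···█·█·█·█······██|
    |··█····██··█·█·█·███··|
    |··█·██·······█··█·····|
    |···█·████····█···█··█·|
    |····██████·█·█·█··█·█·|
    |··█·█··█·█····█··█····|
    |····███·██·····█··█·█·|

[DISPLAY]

                                           
━━━━━━━━━━━━━━━━━━━━━━━━━━━━┓              
MusicSequencer              ┃              
────────────────────────────┨              
     ▼123456789             ┃              
Snare··█···█···             ┃              
 Clap·██·██·█·█             ┃              
  Tom···█······             ┃              
 Bass███····█··             ┃              
 ┏━━━━━━━━━━━━━━━━━━━┓      ┃              
 ┃ GameOfLife        ┃      ┃              
 ┠───────────────────┨      ┃              
 ┃Gen: 0             ┃      ┃              
 ┃··█·······█··██·█·█┃      ┃              
 ┃···███···█··█··█··█┃      ┃              
 ┃·█··███·██·████·█··┃      ┃              
 ┃███·····███·█·█····┃      ┃              
 ┃··█···█·█·█·█······┃      ┃              
 ┃·█····██··█·█·█·███┃      ┃              
━┃·█·██·······█··█···┃━━━━━━┛              
 ┃··█·████····█···█··┃                     


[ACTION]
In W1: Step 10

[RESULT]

                                           
━━━━━━━━━━━━━━━━━━━━━━━━━━━━┓              
MusicSequencer              ┃              
────────────────────────────┨              
     ▼123456789             ┃              
Snare··█···█···             ┃              
 Clap·██·██·█·█             ┃              
  Tom···█······             ┃              
 Bass███····█··             ┃              
 ┏━━━━━━━━━━━━━━━━━━━┓      ┃              
 ┃ GameOfLife        ┃      ┃              
 ┠───────────────────┨      ┃              
 ┃Gen: 10            ┃      ┃              
 ┃·····██········██··┃      ┃              
 ┃···█····█·····█·█··┃      ┃              
 ┃··········████·██··┃      ┃              
 ┃····██·····██···█··┃      ┃              
 ┃██····██···········┃      ┃              
 ┃··█···█····█·█·█··█┃      ┃              
━┃··██·█·█···█·····██┃━━━━━━┛              
 ┃···█···█·········██┃                     


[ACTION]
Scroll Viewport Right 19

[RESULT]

                                           
━━━━━━━━━━━━━━━━━━━━━━━━━━━┓               
usicSequencer              ┃               
───────────────────────────┨               
    ▼123456789             ┃               
nare··█···█···             ┃               
Clap·██·██·█·█             ┃               
 Tom···█······             ┃               
Bass███····█··             ┃               
┏━━━━━━━━━━━━━━━━━━━┓      ┃               
┃ GameOfLife        ┃      ┃               
┠───────────────────┨      ┃               
┃Gen: 10            ┃      ┃               
┃·····██········██··┃      ┃               
┃···█····█·····█·█··┃      ┃               
┃··········████·██··┃      ┃               
┃····██·····██···█··┃      ┃               
┃██····██···········┃      ┃               
┃··█···█····█·█·█··█┃      ┃               
┃··██·█·█···█·····██┃━━━━━━┛               
┃···█···█·········██┃                      


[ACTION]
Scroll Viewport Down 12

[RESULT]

    ▼123456789             ┃               
nare··█···█···             ┃               
Clap·██·██·█·█             ┃               
 Tom···█······             ┃               
Bass███····█··             ┃               
┏━━━━━━━━━━━━━━━━━━━┓      ┃               
┃ GameOfLife        ┃      ┃               
┠───────────────────┨      ┃               
┃Gen: 10            ┃      ┃               
┃·····██········██··┃      ┃               
┃···█····█·····█·█··┃      ┃               
┃··········████·██··┃      ┃               
┃····██·····██···█··┃      ┃               
┃██····██···········┃      ┃               
┃··█···█····█·█·█··█┃      ┃               
┃··██·█·█···█·····██┃━━━━━━┛               
┃···█···█·········██┃                      
┃█··█···█··██·······┃                      
┗━━━━━━━━━━━━━━━━━━━┛                      
                                           
                                           


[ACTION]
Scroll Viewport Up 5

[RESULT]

                                           
                                           
━━━━━━━━━━━━━━━━━━━━━━━━━━━┓               
usicSequencer              ┃               
───────────────────────────┨               
    ▼123456789             ┃               
nare··█···█···             ┃               
Clap·██·██·█·█             ┃               
 Tom···█······             ┃               
Bass███····█··             ┃               
┏━━━━━━━━━━━━━━━━━━━┓      ┃               
┃ GameOfLife        ┃      ┃               
┠───────────────────┨      ┃               
┃Gen: 10            ┃      ┃               
┃·····██········██··┃      ┃               
┃···█····█·····█·█··┃      ┃               
┃··········████·██··┃      ┃               
┃····██·····██···█··┃      ┃               
┃██····██···········┃      ┃               
┃··█···█····█·█·█··█┃      ┃               
┃··██·█·█···█·····██┃━━━━━━┛               


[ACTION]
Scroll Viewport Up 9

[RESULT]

                                           
                                           
                                           
                                           
━━━━━━━━━━━━━━━━━━━━━━━━━━━┓               
usicSequencer              ┃               
───────────────────────────┨               
    ▼123456789             ┃               
nare··█···█···             ┃               
Clap·██·██·█·█             ┃               
 Tom···█······             ┃               
Bass███····█··             ┃               
┏━━━━━━━━━━━━━━━━━━━┓      ┃               
┃ GameOfLife        ┃      ┃               
┠───────────────────┨      ┃               
┃Gen: 10            ┃      ┃               
┃·····██········██··┃      ┃               
┃···█····█·····█·█··┃      ┃               
┃··········████·██··┃      ┃               
┃····██·····██···█··┃      ┃               
┃██····██···········┃      ┃               


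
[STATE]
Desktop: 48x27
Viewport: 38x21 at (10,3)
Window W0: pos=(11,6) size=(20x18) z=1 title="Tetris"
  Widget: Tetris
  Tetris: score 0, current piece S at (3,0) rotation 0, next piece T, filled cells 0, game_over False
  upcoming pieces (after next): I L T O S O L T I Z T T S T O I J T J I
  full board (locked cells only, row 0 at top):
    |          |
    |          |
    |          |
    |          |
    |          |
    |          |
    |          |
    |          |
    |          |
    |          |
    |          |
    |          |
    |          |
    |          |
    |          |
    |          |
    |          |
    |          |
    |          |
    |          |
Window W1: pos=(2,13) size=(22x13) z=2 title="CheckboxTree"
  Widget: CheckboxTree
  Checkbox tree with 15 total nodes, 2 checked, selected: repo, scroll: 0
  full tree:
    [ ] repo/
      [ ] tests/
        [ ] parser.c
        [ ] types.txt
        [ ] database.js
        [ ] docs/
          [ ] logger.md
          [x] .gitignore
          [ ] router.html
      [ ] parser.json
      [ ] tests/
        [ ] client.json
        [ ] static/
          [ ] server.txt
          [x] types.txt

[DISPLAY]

                                      
                                      
                                      
 ┏━━━━━━━━━━━━━━━━━━┓                 
 ┃ Tetris           ┃                 
 ┠──────────────────┨                 
 ┃                  ┃                 
 ┃                  ┃                 
 ┃                  ┃                 
 ┃                  ┃                 
━━━━━━━━━━━━━┓      ┃                 
oxTree       ┃      ┃                 
─────────────┨      ┃                 
po/          ┃      ┃                 
tests/       ┃      ┃                 
] parser.c   ┃      ┃                 
] types.txt  ┃      ┃                 
] database.js┃      ┃                 
] docs/      ┃      ┃                 
[ ] logger.md┃      ┃                 
[x] .gitignor┃━━━━━━┛                 


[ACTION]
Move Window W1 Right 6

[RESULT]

                                      
                                      
                                      
 ┏━━━━━━━━━━━━━━━━━━┓                 
 ┃ Tetris           ┃                 
 ┠──────────────────┨                 
 ┃                  ┃                 
 ┃                  ┃                 
 ┃                  ┃                 
 ┃                  ┃                 
━━━━━━━━━━━━━━━━━━━┓┃                 
CheckboxTree       ┃┃                 
───────────────────┨┃                 
[-] repo/          ┃┃                 
  [-] tests/       ┃┃                 
    [ ] parser.c   ┃┃                 
    [ ] types.txt  ┃┃                 
    [ ] database.js┃┃                 
    [-] docs/      ┃┃                 
      [ ] logger.md┃┃                 
      [x] .gitignor┃┛                 


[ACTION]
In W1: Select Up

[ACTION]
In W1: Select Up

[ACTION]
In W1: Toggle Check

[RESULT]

                                      
                                      
                                      
 ┏━━━━━━━━━━━━━━━━━━┓                 
 ┃ Tetris           ┃                 
 ┠──────────────────┨                 
 ┃                  ┃                 
 ┃                  ┃                 
 ┃                  ┃                 
 ┃                  ┃                 
━━━━━━━━━━━━━━━━━━━┓┃                 
CheckboxTree       ┃┃                 
───────────────────┨┃                 
[x] repo/          ┃┃                 
  [x] tests/       ┃┃                 
    [x] parser.c   ┃┃                 
    [x] types.txt  ┃┃                 
    [x] database.js┃┃                 
    [x] docs/      ┃┃                 
      [x] logger.md┃┃                 
      [x] .gitignor┃┛                 


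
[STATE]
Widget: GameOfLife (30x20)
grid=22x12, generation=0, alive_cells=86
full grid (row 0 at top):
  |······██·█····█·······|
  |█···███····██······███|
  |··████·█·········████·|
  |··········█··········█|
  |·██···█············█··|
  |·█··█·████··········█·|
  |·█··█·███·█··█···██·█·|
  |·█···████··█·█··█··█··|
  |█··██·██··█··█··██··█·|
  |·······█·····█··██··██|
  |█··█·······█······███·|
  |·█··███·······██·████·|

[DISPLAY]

Gen: 0                        
······██·█····█·······        
█···███····██······███        
··████·█·········████·        
··········█··········█        
·██···█············█··        
·█··█·████··········█·        
·█··█·███·█··█···██·█·        
·█···████··█·█··█··█··        
█··██·██··█··█··██··█·        
·······█·····█··██··██        
█··█·······█······███·        
·█··███·······██·████·        
                              
                              
                              
                              
                              
                              
                              


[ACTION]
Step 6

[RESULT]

Gen: 6                        
······················        
·····██···············        
···················█··        
·███··············█·█·        
·███·············█···█        
·················█··█·        
···█·······█····█·█···        
········█···█···█·██··        
·······█···█···███····        
·····█·██·█···········        
·····█·█··············        
······················        
                              
                              
                              
                              
                              
                              
                              


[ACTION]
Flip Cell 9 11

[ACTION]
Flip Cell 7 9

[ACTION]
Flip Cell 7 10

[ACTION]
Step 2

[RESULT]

Gen: 8                        
······················        
······················        
··█···············███·        
·█·█·············█···█        
···██···········█····█        
··█·······█·····█···█·        
········█··█····█·····        
·······██···█··█···█··        
······█·····█··██·██··        
·········█·█···██·····        
·······███············        
······················        
                              
                              
                              
                              
                              
                              
                              


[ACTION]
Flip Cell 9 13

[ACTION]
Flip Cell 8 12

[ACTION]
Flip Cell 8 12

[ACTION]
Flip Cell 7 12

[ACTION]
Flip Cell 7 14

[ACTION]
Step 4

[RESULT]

Gen: 12                       
··················██··        
·················█····        
·················█··█·        
··█············██·█··█        
··█············██···██        
···█···██···········██        
······█·█·············        
···········███········        
·····█··█·····█··██···        
··············████····        
······███████·█·······        
········███···········        
                              
                              
                              
                              
                              
                              
                              
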